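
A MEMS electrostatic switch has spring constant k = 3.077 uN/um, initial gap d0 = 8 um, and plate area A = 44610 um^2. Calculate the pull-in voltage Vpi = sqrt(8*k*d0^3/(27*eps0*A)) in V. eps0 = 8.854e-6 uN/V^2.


Step 1: Compute numerator: 8 * k * d0^3 = 8 * 3.077 * 8^3 = 12603.392
Step 2: Compute denominator: 27 * eps0 * A = 27 * 8.854e-6 * 44610 = 10.664377
Step 3: Vpi = sqrt(12603.392 / 10.664377)
Vpi = 34.38 V


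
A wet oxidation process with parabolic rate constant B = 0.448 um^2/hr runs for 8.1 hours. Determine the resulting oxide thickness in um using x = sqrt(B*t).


Step 1: Compute B*t = 0.448 * 8.1 = 3.6288
Step 2: x = sqrt(3.6288)
x = 1.905 um


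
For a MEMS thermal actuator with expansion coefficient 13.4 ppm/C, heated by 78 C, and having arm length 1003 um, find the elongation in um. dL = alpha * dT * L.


Step 1: Convert CTE: alpha = 13.4 ppm/C = 13.4e-6 /C
Step 2: dL = 13.4e-6 * 78 * 1003
dL = 1.0483 um


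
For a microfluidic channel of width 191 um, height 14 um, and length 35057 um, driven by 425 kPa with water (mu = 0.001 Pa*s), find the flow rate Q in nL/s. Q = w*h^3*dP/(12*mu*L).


Step 1: Convert all dimensions to SI (meters).
w = 191e-6 m, h = 14e-6 m, L = 35057e-6 m, dP = 425e3 Pa
Step 2: Q = w * h^3 * dP / (12 * mu * L)
Q = 191e-6 * (14e-6)^3 * 425e3 / (12 * 0.001 * 35057e-6) = 5.2948104e-10 m^3/s
Step 3: Convert Q from m^3/s to nL/s (1 m^3 = 1e12 nL, so multiply by 1e12).
Q = 529.481 nL/s


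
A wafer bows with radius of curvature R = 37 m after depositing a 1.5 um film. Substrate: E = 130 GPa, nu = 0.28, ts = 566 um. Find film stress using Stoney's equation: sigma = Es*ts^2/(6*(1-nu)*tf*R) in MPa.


Step 1: Compute numerator: Es * ts^2 = 130 * 566^2 = 41646280 (GPa*um^2)
Step 2: Compute denominator (R in um): 6*(1-nu)*tf*R = 6*0.72*1.5*37e6 = 239760000.0 (um^2)
Step 3: sigma (GPa) = 41646280 / 239760000.0 = 1.737e-01 GPa
Step 4: Convert to MPa (x1000): sigma = 173.7 MPa


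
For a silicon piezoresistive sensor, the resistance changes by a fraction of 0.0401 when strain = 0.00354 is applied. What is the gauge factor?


Step 1: Identify values.
dR/R = 0.0401, strain = 0.00354
Step 2: GF = (dR/R) / strain = 0.0401 / 0.00354
GF = 11.3


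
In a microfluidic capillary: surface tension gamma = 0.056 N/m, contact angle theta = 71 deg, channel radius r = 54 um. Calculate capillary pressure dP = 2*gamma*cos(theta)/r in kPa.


Step 1: cos(71 deg) = 0.3256
Step 2: Convert r to m: r = 54e-6 m
Step 3: dP = 2 * 0.056 * 0.3256 / 54e-6 = 675.3 Pa
Step 4: Convert Pa to kPa (divide by 1000).
dP = 0.68 kPa


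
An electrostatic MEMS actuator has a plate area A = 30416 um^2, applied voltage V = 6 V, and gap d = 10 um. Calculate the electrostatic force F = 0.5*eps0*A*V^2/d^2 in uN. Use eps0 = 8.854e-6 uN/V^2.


Step 1: Identify parameters.
eps0 = 8.854e-6 uN/V^2, A = 30416 um^2, V = 6 V, d = 10 um
Step 2: Compute V^2 = 6^2 = 36
Step 3: Compute d^2 = 10^2 = 100
Step 4: F = 0.5 * 8.854e-6 * 30416 * 36 / 100
F = 0.048 uN


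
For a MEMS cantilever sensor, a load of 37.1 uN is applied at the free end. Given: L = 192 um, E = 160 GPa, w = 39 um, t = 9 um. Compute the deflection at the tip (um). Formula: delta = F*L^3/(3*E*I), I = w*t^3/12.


Step 1: Calculate the second moment of area.
I = w * t^3 / 12 = 39 * 9^3 / 12 = 2369.25 um^4
Step 2: Convert E to consistent units (1 GPa = 1000 uN/um^2).
E = 160 GPa = 160000 uN/um^2
Step 3: Calculate tip deflection.
delta = F * L^3 / (3 * E * I)
delta = 37.1 * 192^3 / (3 * 160000 * 2369.25)
delta = 0.2309 um


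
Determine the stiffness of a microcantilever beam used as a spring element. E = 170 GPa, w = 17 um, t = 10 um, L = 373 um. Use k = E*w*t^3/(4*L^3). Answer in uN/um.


Step 1: Convert E to consistent units (1 GPa = 1000 uN/um^2).
E = 170 GPa = 170000 uN/um^2
Step 2: Compute t^3 = 10^3 = 1000
Step 3: Compute L^3 = 373^3 = 51895117
Step 4: k = 170000 * 17 * 1000 / (4 * 51895117)
k = 13.9223 uN/um


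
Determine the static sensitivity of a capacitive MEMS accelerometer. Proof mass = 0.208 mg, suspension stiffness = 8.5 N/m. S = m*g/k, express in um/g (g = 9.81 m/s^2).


Step 1: Convert mass: m = 0.208 mg = 2.08e-07 kg
Step 2: S = m * g / k = 2.08e-07 * 9.81 / 8.5
Step 3: S = 2.40e-07 m/g
Step 4: Convert to um/g: S = 0.24 um/g


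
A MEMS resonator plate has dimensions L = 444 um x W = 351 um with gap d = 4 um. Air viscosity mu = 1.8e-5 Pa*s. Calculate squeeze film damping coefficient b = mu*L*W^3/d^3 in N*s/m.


Step 1: Convert to SI.
L = 444e-6 m, W = 351e-6 m, d = 4e-6 m
Step 2: W^3 = (351e-6)^3 = 4.32e-11 m^3
Step 3: d^3 = (4e-6)^3 = 6.40e-17 m^3
Step 4: b = 1.8e-5 * 444e-6 * 4.32e-11 / 6.40e-17
b = 5.40e-03 N*s/m


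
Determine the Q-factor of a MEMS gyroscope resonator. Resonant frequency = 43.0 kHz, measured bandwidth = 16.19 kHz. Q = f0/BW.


Step 1: Q = f0 / bandwidth
Step 2: Q = 43.0 / 16.19
Q = 2.7


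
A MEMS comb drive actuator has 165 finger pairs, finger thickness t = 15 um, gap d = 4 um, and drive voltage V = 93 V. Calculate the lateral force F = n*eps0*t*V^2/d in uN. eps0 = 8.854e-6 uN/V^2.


Step 1: Parameters: n=165, eps0=8.854e-6 uN/V^2, t=15 um, V=93 V, d=4 um
Step 2: V^2 = 8649
Step 3: F = 165 * 8.854e-6 * 15 * 8649 / 4
F = 47.383 uN


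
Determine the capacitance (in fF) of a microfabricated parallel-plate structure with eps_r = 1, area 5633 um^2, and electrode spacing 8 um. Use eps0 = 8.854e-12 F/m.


Step 1: Convert area to m^2: A = 5633e-12 m^2
Step 2: Convert gap to m: d = 8e-6 m
Step 3: C = eps0 * eps_r * A / d
C = 8.854e-12 * 1 * 5633e-12 / 8e-6
Step 4: Convert to fF (multiply by 1e15).
C = 6.23 fF


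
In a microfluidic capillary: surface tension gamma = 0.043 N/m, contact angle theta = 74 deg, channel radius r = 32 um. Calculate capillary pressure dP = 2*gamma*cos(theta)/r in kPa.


Step 1: cos(74 deg) = 0.2756
Step 2: Convert r to m: r = 32e-6 m
Step 3: dP = 2 * 0.043 * 0.2756 / 32e-6 = 740.7 Pa
Step 4: Convert Pa to kPa (divide by 1000).
dP = 0.74 kPa


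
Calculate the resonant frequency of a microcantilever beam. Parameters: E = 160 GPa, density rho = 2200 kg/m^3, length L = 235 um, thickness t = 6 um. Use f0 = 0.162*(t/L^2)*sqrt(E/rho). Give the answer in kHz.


Step 1: Convert units to SI.
t_SI = 6e-6 m, L_SI = 235e-6 m
Step 2: Calculate sqrt(E/rho).
sqrt(160e9 / 2200) = 8528.03 m/s
Step 3: Compute f0.
f0 = 0.162 * 6e-6 / (235e-6)^2 * 8528.03 = 150099.5 Hz = 150.1 kHz


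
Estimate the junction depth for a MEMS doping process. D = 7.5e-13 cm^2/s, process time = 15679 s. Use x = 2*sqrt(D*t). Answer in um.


Step 1: Compute D*t = 7.5e-13 * 15679 = 1.175925e-08 cm^2
Step 2: sqrt(D*t) = 1.0844e-04 cm
Step 3: x = 2 * 1.0844e-04 cm = 2.1688e-04 cm
Step 4: Convert to um (1 cm = 1e4 um): x = 2.169 um


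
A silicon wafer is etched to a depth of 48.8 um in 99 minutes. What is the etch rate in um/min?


Step 1: Etch rate = depth / time
Step 2: rate = 48.8 / 99
rate = 0.493 um/min


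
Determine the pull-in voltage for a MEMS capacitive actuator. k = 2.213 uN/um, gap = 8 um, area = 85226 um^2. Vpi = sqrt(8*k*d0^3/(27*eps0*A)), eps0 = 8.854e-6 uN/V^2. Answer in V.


Step 1: Compute numerator: 8 * k * d0^3 = 8 * 2.213 * 8^3 = 9064.448
Step 2: Compute denominator: 27 * eps0 * A = 27 * 8.854e-6 * 85226 = 20.373957
Step 3: Vpi = sqrt(9064.448 / 20.373957)
Vpi = 21.09 V


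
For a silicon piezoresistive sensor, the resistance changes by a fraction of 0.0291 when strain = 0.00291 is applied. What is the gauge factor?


Step 1: Identify values.
dR/R = 0.0291, strain = 0.00291
Step 2: GF = (dR/R) / strain = 0.0291 / 0.00291
GF = 10.0


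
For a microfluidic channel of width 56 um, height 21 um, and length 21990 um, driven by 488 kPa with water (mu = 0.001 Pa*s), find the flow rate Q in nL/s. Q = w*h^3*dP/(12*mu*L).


Step 1: Convert all dimensions to SI (meters).
w = 56e-6 m, h = 21e-6 m, L = 21990e-6 m, dP = 488e3 Pa
Step 2: Q = w * h^3 * dP / (12 * mu * L)
Q = 56e-6 * (21e-6)^3 * 488e3 / (12 * 0.001 * 21990e-6) = 9.590898e-10 m^3/s
Step 3: Convert Q from m^3/s to nL/s (1 m^3 = 1e12 nL, so multiply by 1e12).
Q = 959.09 nL/s


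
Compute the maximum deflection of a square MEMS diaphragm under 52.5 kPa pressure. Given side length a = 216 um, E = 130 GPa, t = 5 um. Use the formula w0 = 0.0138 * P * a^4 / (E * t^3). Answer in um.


Step 1: Convert pressure to compatible units (E is in GPa, so P in GPa).
P = 52.5 kPa = 52.5e-6 GPa
Step 2: Compute numerator: 0.0138 * P * a^4.
a^4 = 216^4 = 2176782336
numerator = 0.0138 * 52.5e-6 * 2176782336 = 1.5771e+03
Step 3: Compute denominator: E * t^3 = 130 * 5^3 = 16250
Step 4: w0 = numerator / denominator = 1.5771e+03 / 16250 = 0.0971 um


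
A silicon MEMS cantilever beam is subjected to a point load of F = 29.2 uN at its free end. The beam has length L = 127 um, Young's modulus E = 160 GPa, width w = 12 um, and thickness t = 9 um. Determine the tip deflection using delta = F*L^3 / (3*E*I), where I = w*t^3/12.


Step 1: Calculate the second moment of area.
I = w * t^3 / 12 = 12 * 9^3 / 12 = 729.0 um^4
Step 2: Convert E to consistent units (1 GPa = 1000 uN/um^2).
E = 160 GPa = 160000 uN/um^2
Step 3: Calculate tip deflection.
delta = F * L^3 / (3 * E * I)
delta = 29.2 * 127^3 / (3 * 160000 * 729.0)
delta = 0.1709 um


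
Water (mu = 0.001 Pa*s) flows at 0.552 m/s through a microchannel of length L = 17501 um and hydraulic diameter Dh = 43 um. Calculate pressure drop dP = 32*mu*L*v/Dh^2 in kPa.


Step 1: Convert to SI: L = 17501e-6 m, Dh = 43e-6 m
Step 2: dP = 32 * 0.001 * 17501e-6 * 0.552 / (43e-6)^2
Step 3: dP = 167191.81 Pa
Step 4: Convert to kPa: dP = 167.19 kPa


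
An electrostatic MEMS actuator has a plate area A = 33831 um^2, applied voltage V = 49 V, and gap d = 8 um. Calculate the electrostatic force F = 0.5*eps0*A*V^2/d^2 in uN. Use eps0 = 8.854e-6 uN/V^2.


Step 1: Identify parameters.
eps0 = 8.854e-6 uN/V^2, A = 33831 um^2, V = 49 V, d = 8 um
Step 2: Compute V^2 = 49^2 = 2401
Step 3: Compute d^2 = 8^2 = 64
Step 4: F = 0.5 * 8.854e-6 * 33831 * 2401 / 64
F = 5.619 uN


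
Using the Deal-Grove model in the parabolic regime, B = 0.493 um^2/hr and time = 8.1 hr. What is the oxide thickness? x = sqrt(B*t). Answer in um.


Step 1: Compute B*t = 0.493 * 8.1 = 3.9933
Step 2: x = sqrt(3.9933)
x = 1.998 um


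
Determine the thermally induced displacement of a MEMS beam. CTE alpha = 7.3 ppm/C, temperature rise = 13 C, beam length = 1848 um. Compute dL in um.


Step 1: Convert CTE: alpha = 7.3 ppm/C = 7.3e-6 /C
Step 2: dL = 7.3e-6 * 13 * 1848
dL = 0.1754 um


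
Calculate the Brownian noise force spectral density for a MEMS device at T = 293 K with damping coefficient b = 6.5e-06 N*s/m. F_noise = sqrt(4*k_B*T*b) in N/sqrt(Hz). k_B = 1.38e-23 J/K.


Step 1: Compute 4 * k_B * T * b
= 4 * 1.38e-23 * 293 * 6.5e-06
= 1.0513e-25 N^2/Hz
Step 2: F_noise = sqrt(1.0513e-25)
F_noise = 3.24e-13 N/sqrt(Hz)


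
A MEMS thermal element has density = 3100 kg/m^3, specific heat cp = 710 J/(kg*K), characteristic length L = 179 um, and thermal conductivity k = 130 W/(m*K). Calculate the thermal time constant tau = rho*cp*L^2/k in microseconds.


Step 1: Convert L to m: L = 179e-6 m
Step 2: L^2 = (179e-6)^2 = 3.2041e-08 m^2
Step 3: tau = 3100 * 710 * 3.2041e-08 / 130 = 5.4247878e-04 s
Step 4: Convert to microseconds (multiply by 1e6).
tau = 542.479 us


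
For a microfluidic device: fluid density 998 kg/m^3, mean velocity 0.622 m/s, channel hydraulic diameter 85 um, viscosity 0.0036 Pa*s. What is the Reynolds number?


Step 1: Convert Dh to meters: Dh = 85e-6 m
Step 2: Re = rho * v * Dh / mu
Re = 998 * 0.622 * 85e-6 / 0.0036
Re = 14.657


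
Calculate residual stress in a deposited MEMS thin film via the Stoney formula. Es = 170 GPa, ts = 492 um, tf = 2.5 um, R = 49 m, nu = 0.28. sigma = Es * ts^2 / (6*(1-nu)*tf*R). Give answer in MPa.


Step 1: Compute numerator: Es * ts^2 = 170 * 492^2 = 41150880 (GPa*um^2)
Step 2: Compute denominator (R in um): 6*(1-nu)*tf*R = 6*0.72*2.5*49e6 = 529200000.0 (um^2)
Step 3: sigma (GPa) = 41150880 / 529200000.0 = 7.7761e-02 GPa
Step 4: Convert to MPa (x1000): sigma = 77.8 MPa


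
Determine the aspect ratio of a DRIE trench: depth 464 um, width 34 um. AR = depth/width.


Step 1: AR = depth / width
Step 2: AR = 464 / 34
AR = 13.6


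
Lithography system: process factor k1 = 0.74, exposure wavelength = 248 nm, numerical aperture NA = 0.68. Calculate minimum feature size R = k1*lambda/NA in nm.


Step 1: Identify values: k1 = 0.74, lambda = 248 nm, NA = 0.68
Step 2: R = k1 * lambda / NA
R = 0.74 * 248 / 0.68
R = 269.9 nm


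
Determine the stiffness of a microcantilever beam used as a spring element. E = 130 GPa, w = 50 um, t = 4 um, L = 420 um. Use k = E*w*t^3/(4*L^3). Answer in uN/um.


Step 1: Convert E to consistent units (1 GPa = 1000 uN/um^2).
E = 130 GPa = 130000 uN/um^2
Step 2: Compute t^3 = 4^3 = 64
Step 3: Compute L^3 = 420^3 = 74088000
Step 4: k = 130000 * 50 * 64 / (4 * 74088000)
k = 1.4037 uN/um


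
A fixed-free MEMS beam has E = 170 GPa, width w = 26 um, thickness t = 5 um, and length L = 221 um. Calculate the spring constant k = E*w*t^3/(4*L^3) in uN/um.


Step 1: Convert E to consistent units (1 GPa = 1000 uN/um^2).
E = 170 GPa = 170000 uN/um^2
Step 2: Compute t^3 = 5^3 = 125
Step 3: Compute L^3 = 221^3 = 10793861
Step 4: k = 170000 * 26 * 125 / (4 * 10793861)
k = 12.7966 uN/um


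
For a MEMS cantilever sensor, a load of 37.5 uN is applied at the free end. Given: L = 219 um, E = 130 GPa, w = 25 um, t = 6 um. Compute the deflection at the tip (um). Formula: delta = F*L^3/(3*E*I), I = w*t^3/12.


Step 1: Calculate the second moment of area.
I = w * t^3 / 12 = 25 * 6^3 / 12 = 450.0 um^4
Step 2: Convert E to consistent units (1 GPa = 1000 uN/um^2).
E = 130 GPa = 130000 uN/um^2
Step 3: Calculate tip deflection.
delta = F * L^3 / (3 * E * I)
delta = 37.5 * 219^3 / (3 * 130000 * 450.0)
delta = 2.2443 um


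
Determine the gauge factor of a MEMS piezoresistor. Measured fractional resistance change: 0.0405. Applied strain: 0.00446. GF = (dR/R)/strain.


Step 1: Identify values.
dR/R = 0.0405, strain = 0.00446
Step 2: GF = (dR/R) / strain = 0.0405 / 0.00446
GF = 9.1


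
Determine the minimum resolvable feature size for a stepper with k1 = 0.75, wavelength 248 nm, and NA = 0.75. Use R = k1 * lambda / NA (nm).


Step 1: Identify values: k1 = 0.75, lambda = 248 nm, NA = 0.75
Step 2: R = k1 * lambda / NA
R = 0.75 * 248 / 0.75
R = 248.0 nm


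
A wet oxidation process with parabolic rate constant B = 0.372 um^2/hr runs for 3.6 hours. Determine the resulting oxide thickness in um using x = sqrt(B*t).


Step 1: Compute B*t = 0.372 * 3.6 = 1.3392
Step 2: x = sqrt(1.3392)
x = 1.157 um


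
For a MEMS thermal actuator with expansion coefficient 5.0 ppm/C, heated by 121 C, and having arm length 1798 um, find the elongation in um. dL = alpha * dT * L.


Step 1: Convert CTE: alpha = 5.0 ppm/C = 5.0e-6 /C
Step 2: dL = 5.0e-6 * 121 * 1798
dL = 1.0878 um


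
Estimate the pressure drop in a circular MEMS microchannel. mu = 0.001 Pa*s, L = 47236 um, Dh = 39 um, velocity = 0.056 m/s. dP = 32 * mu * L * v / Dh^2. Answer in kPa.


Step 1: Convert to SI: L = 47236e-6 m, Dh = 39e-6 m
Step 2: dP = 32 * 0.001 * 47236e-6 * 0.056 / (39e-6)^2
Step 3: dP = 55652.14 Pa
Step 4: Convert to kPa: dP = 55.65 kPa


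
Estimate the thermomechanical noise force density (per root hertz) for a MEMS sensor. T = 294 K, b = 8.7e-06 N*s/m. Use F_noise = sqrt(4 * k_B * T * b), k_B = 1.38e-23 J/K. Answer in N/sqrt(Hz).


Step 1: Compute 4 * k_B * T * b
= 4 * 1.38e-23 * 294 * 8.7e-06
= 1.4119e-25 N^2/Hz
Step 2: F_noise = sqrt(1.4119e-25)
F_noise = 3.76e-13 N/sqrt(Hz)


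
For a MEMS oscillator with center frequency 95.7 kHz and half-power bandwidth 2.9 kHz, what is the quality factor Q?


Step 1: Q = f0 / bandwidth
Step 2: Q = 95.7 / 2.9
Q = 33.0


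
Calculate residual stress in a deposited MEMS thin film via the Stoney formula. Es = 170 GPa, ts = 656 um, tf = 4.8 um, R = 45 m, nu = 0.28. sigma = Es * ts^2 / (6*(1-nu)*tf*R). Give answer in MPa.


Step 1: Compute numerator: Es * ts^2 = 170 * 656^2 = 73157120 (GPa*um^2)
Step 2: Compute denominator (R in um): 6*(1-nu)*tf*R = 6*0.72*4.8*45e6 = 933120000.0 (um^2)
Step 3: sigma (GPa) = 73157120 / 933120000.0 = 7.8401e-02 GPa
Step 4: Convert to MPa (x1000): sigma = 78.4 MPa


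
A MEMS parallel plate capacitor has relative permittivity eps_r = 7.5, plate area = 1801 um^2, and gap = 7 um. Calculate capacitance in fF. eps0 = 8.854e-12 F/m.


Step 1: Convert area to m^2: A = 1801e-12 m^2
Step 2: Convert gap to m: d = 7e-6 m
Step 3: C = eps0 * eps_r * A / d
C = 8.854e-12 * 7.5 * 1801e-12 / 7e-6
Step 4: Convert to fF (multiply by 1e15).
C = 17.09 fF


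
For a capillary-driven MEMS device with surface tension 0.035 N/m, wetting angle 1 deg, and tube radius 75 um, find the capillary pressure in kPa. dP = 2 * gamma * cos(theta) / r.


Step 1: cos(1 deg) = 0.9998
Step 2: Convert r to m: r = 75e-6 m
Step 3: dP = 2 * 0.035 * 0.9998 / 75e-6 = 933.1 Pa
Step 4: Convert Pa to kPa (divide by 1000).
dP = 0.93 kPa


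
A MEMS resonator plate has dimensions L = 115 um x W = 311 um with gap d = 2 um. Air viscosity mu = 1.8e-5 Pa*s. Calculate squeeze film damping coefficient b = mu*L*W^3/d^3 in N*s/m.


Step 1: Convert to SI.
L = 115e-6 m, W = 311e-6 m, d = 2e-6 m
Step 2: W^3 = (311e-6)^3 = 3.01e-11 m^3
Step 3: d^3 = (2e-6)^3 = 8.00e-18 m^3
Step 4: b = 1.8e-5 * 115e-6 * 3.01e-11 / 8.00e-18
b = 7.78e-03 N*s/m


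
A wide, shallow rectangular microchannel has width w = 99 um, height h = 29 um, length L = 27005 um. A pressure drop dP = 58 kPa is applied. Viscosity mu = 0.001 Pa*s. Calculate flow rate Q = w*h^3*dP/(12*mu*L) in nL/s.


Step 1: Convert all dimensions to SI (meters).
w = 99e-6 m, h = 29e-6 m, L = 27005e-6 m, dP = 58e3 Pa
Step 2: Q = w * h^3 * dP / (12 * mu * L)
Q = 99e-6 * (29e-6)^3 * 58e3 / (12 * 0.001 * 27005e-6) = 4.3214725e-10 m^3/s
Step 3: Convert Q from m^3/s to nL/s (1 m^3 = 1e12 nL, so multiply by 1e12).
Q = 432.147 nL/s


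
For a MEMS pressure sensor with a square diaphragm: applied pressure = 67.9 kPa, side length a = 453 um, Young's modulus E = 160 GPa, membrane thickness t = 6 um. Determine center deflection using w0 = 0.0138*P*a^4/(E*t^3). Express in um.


Step 1: Convert pressure to compatible units (E is in GPa, so P in GPa).
P = 67.9 kPa = 67.9e-6 GPa
Step 2: Compute numerator: 0.0138 * P * a^4.
a^4 = 453^4 = 42110733681
numerator = 0.0138 * 67.9e-6 * 42110733681 = 3.94586e+04
Step 3: Compute denominator: E * t^3 = 160 * 6^3 = 34560
Step 4: w0 = numerator / denominator = 3.94586e+04 / 34560 = 1.1417 um


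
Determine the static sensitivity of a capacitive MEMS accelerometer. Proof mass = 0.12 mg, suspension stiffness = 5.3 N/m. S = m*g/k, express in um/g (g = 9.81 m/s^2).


Step 1: Convert mass: m = 0.12 mg = 1.20e-07 kg
Step 2: S = m * g / k = 1.20e-07 * 9.81 / 5.3
Step 3: S = 2.22e-07 m/g
Step 4: Convert to um/g: S = 0.222 um/g


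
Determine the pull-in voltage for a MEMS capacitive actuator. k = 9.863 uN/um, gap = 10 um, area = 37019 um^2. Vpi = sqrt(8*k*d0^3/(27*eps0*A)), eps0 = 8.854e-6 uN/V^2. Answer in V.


Step 1: Compute numerator: 8 * k * d0^3 = 8 * 9.863 * 10^3 = 78904.0
Step 2: Compute denominator: 27 * eps0 * A = 27 * 8.854e-6 * 37019 = 8.849688
Step 3: Vpi = sqrt(78904.0 / 8.849688)
Vpi = 94.42 V


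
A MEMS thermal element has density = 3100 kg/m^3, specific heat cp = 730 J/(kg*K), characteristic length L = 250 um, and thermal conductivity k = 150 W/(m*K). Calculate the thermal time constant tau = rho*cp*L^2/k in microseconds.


Step 1: Convert L to m: L = 250e-6 m
Step 2: L^2 = (250e-6)^2 = 6.25e-08 m^2
Step 3: tau = 3100 * 730 * 6.25e-08 / 150 = 9.4291667e-04 s
Step 4: Convert to microseconds (multiply by 1e6).
tau = 942.917 us


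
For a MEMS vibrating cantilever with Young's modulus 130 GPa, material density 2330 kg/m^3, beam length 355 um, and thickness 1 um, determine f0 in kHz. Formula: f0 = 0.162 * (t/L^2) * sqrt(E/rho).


Step 1: Convert units to SI.
t_SI = 1e-6 m, L_SI = 355e-6 m
Step 2: Calculate sqrt(E/rho).
sqrt(130e9 / 2330) = 7469.54 m/s
Step 3: Compute f0.
f0 = 0.162 * 1e-6 / (355e-6)^2 * 7469.54 = 9601.8 Hz = 9.6 kHz


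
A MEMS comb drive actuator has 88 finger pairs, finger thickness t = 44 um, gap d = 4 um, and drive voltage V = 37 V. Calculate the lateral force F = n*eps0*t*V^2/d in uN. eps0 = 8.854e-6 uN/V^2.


Step 1: Parameters: n=88, eps0=8.854e-6 uN/V^2, t=44 um, V=37 V, d=4 um
Step 2: V^2 = 1369
Step 3: F = 88 * 8.854e-6 * 44 * 1369 / 4
F = 11.733 uN


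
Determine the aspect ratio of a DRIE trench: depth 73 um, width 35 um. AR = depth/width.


Step 1: AR = depth / width
Step 2: AR = 73 / 35
AR = 2.1


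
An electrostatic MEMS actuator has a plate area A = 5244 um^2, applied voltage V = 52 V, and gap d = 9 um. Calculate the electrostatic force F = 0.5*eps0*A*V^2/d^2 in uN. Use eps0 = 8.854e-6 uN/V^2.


Step 1: Identify parameters.
eps0 = 8.854e-6 uN/V^2, A = 5244 um^2, V = 52 V, d = 9 um
Step 2: Compute V^2 = 52^2 = 2704
Step 3: Compute d^2 = 9^2 = 81
Step 4: F = 0.5 * 8.854e-6 * 5244 * 2704 / 81
F = 0.775 uN


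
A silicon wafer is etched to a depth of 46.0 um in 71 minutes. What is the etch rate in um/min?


Step 1: Etch rate = depth / time
Step 2: rate = 46.0 / 71
rate = 0.648 um/min


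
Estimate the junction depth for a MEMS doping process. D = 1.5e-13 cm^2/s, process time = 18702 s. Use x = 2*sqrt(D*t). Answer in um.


Step 1: Compute D*t = 1.5e-13 * 18702 = 2.8053e-09 cm^2
Step 2: sqrt(D*t) = 5.29651e-05 cm
Step 3: x = 2 * 5.29651e-05 cm = 1.059302e-04 cm
Step 4: Convert to um (1 cm = 1e4 um): x = 1.059 um


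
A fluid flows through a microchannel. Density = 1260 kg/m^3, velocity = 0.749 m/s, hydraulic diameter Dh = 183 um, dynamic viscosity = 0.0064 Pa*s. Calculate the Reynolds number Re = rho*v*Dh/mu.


Step 1: Convert Dh to meters: Dh = 183e-6 m
Step 2: Re = rho * v * Dh / mu
Re = 1260 * 0.749 * 183e-6 / 0.0064
Re = 26.985


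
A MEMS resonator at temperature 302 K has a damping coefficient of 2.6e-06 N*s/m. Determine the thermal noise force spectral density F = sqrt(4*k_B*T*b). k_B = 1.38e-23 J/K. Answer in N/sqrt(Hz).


Step 1: Compute 4 * k_B * T * b
= 4 * 1.38e-23 * 302 * 2.6e-06
= 4.3343e-26 N^2/Hz
Step 2: F_noise = sqrt(4.3343e-26)
F_noise = 2.08e-13 N/sqrt(Hz)


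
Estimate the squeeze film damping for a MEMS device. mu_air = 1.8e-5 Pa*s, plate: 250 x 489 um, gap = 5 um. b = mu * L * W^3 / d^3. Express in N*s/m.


Step 1: Convert to SI.
L = 250e-6 m, W = 489e-6 m, d = 5e-6 m
Step 2: W^3 = (489e-6)^3 = 1.17e-10 m^3
Step 3: d^3 = (5e-6)^3 = 1.25e-16 m^3
Step 4: b = 1.8e-5 * 250e-6 * 1.17e-10 / 1.25e-16
b = 4.21e-03 N*s/m


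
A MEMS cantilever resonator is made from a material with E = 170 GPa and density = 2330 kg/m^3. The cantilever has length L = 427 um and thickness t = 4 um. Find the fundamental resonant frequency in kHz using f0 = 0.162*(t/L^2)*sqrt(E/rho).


Step 1: Convert units to SI.
t_SI = 4e-6 m, L_SI = 427e-6 m
Step 2: Calculate sqrt(E/rho).
sqrt(170e9 / 2330) = 8541.74 m/s
Step 3: Compute f0.
f0 = 0.162 * 4e-6 / (427e-6)^2 * 8541.74 = 30357.5 Hz = 30.36 kHz


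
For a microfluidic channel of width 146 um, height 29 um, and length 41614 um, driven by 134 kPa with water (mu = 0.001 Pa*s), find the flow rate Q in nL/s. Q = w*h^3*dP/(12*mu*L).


Step 1: Convert all dimensions to SI (meters).
w = 146e-6 m, h = 29e-6 m, L = 41614e-6 m, dP = 134e3 Pa
Step 2: Q = w * h^3 * dP / (12 * mu * L)
Q = 146e-6 * (29e-6)^3 * 134e3 / (12 * 0.001 * 41614e-6) = 9.5550054e-10 m^3/s
Step 3: Convert Q from m^3/s to nL/s (1 m^3 = 1e12 nL, so multiply by 1e12).
Q = 955.501 nL/s


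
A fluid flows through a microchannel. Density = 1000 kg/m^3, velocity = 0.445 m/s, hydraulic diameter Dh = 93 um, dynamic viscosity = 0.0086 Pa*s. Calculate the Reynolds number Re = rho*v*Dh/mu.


Step 1: Convert Dh to meters: Dh = 93e-6 m
Step 2: Re = rho * v * Dh / mu
Re = 1000 * 0.445 * 93e-6 / 0.0086
Re = 4.812


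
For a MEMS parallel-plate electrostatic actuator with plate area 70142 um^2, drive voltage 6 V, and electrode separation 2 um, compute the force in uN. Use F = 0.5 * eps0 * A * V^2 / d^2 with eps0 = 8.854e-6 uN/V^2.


Step 1: Identify parameters.
eps0 = 8.854e-6 uN/V^2, A = 70142 um^2, V = 6 V, d = 2 um
Step 2: Compute V^2 = 6^2 = 36
Step 3: Compute d^2 = 2^2 = 4
Step 4: F = 0.5 * 8.854e-6 * 70142 * 36 / 4
F = 2.795 uN


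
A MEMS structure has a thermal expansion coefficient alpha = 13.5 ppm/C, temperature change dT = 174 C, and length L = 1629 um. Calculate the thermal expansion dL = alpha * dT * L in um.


Step 1: Convert CTE: alpha = 13.5 ppm/C = 13.5e-6 /C
Step 2: dL = 13.5e-6 * 174 * 1629
dL = 3.8265 um


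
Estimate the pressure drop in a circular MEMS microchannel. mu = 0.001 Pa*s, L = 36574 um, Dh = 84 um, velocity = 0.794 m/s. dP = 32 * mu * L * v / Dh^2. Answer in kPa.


Step 1: Convert to SI: L = 36574e-6 m, Dh = 84e-6 m
Step 2: dP = 32 * 0.001 * 36574e-6 * 0.794 / (84e-6)^2
Step 3: dP = 131699.57 Pa
Step 4: Convert to kPa: dP = 131.7 kPa


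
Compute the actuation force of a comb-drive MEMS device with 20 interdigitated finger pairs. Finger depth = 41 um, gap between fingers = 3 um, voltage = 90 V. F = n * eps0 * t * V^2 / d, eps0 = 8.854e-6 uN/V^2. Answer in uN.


Step 1: Parameters: n=20, eps0=8.854e-6 uN/V^2, t=41 um, V=90 V, d=3 um
Step 2: V^2 = 8100
Step 3: F = 20 * 8.854e-6 * 41 * 8100 / 3
F = 19.603 uN


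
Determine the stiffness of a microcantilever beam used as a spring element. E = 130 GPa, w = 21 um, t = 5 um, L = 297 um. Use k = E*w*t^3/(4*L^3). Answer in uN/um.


Step 1: Convert E to consistent units (1 GPa = 1000 uN/um^2).
E = 130 GPa = 130000 uN/um^2
Step 2: Compute t^3 = 5^3 = 125
Step 3: Compute L^3 = 297^3 = 26198073
Step 4: k = 130000 * 21 * 125 / (4 * 26198073)
k = 3.2564 uN/um


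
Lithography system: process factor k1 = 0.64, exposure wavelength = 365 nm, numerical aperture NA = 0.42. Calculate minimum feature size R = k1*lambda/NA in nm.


Step 1: Identify values: k1 = 0.64, lambda = 365 nm, NA = 0.42
Step 2: R = k1 * lambda / NA
R = 0.64 * 365 / 0.42
R = 556.2 nm


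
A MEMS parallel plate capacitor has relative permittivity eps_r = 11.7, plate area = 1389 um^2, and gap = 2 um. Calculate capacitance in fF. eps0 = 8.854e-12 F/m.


Step 1: Convert area to m^2: A = 1389e-12 m^2
Step 2: Convert gap to m: d = 2e-6 m
Step 3: C = eps0 * eps_r * A / d
C = 8.854e-12 * 11.7 * 1389e-12 / 2e-6
Step 4: Convert to fF (multiply by 1e15).
C = 71.94 fF


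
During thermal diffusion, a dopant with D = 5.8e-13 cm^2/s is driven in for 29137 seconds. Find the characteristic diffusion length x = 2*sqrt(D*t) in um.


Step 1: Compute D*t = 5.8e-13 * 29137 = 1.689946e-08 cm^2
Step 2: sqrt(D*t) = 1.3e-04 cm
Step 3: x = 2 * 1.3e-04 cm = 2.6e-04 cm
Step 4: Convert to um (1 cm = 1e4 um): x = 2.6 um


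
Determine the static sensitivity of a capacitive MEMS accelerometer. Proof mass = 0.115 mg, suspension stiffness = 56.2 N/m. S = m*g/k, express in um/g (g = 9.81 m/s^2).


Step 1: Convert mass: m = 0.115 mg = 1.15e-07 kg
Step 2: S = m * g / k = 1.15e-07 * 9.81 / 56.2
Step 3: S = 2.01e-08 m/g
Step 4: Convert to um/g: S = 0.02 um/g


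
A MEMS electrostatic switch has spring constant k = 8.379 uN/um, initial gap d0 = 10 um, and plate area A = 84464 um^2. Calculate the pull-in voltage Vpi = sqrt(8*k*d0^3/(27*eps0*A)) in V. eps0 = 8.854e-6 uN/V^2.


Step 1: Compute numerator: 8 * k * d0^3 = 8 * 8.379 * 10^3 = 67032.0
Step 2: Compute denominator: 27 * eps0 * A = 27 * 8.854e-6 * 84464 = 20.191795
Step 3: Vpi = sqrt(67032.0 / 20.191795)
Vpi = 57.62 V


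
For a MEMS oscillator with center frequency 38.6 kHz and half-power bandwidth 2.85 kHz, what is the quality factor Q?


Step 1: Q = f0 / bandwidth
Step 2: Q = 38.6 / 2.85
Q = 13.5


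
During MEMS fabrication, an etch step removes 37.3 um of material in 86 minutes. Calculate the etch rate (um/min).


Step 1: Etch rate = depth / time
Step 2: rate = 37.3 / 86
rate = 0.434 um/min


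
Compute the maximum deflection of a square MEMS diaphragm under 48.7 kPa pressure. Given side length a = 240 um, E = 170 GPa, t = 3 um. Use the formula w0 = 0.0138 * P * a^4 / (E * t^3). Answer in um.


Step 1: Convert pressure to compatible units (E is in GPa, so P in GPa).
P = 48.7 kPa = 48.7e-6 GPa
Step 2: Compute numerator: 0.0138 * P * a^4.
a^4 = 240^4 = 3317760000
numerator = 0.0138 * 48.7e-6 * 3317760000 = 2.22973e+03
Step 3: Compute denominator: E * t^3 = 170 * 3^3 = 4590
Step 4: w0 = numerator / denominator = 2.22973e+03 / 4590 = 0.4858 um


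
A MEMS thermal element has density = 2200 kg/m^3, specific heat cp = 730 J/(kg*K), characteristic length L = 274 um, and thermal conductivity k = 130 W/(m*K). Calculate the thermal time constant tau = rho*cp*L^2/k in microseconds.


Step 1: Convert L to m: L = 274e-6 m
Step 2: L^2 = (274e-6)^2 = 7.5076e-08 m^2
Step 3: tau = 2200 * 730 * 7.5076e-08 / 130 = 9.2747735e-04 s
Step 4: Convert to microseconds (multiply by 1e6).
tau = 927.477 us


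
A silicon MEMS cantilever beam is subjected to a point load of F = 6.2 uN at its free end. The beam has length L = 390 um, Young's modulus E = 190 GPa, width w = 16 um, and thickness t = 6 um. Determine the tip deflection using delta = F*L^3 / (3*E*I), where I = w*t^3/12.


Step 1: Calculate the second moment of area.
I = w * t^3 / 12 = 16 * 6^3 / 12 = 288.0 um^4
Step 2: Convert E to consistent units (1 GPa = 1000 uN/um^2).
E = 190 GPa = 190000 uN/um^2
Step 3: Calculate tip deflection.
delta = F * L^3 / (3 * E * I)
delta = 6.2 * 390^3 / (3 * 190000 * 288.0)
delta = 2.2404 um


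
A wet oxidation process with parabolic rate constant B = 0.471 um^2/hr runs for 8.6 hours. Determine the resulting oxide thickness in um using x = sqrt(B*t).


Step 1: Compute B*t = 0.471 * 8.6 = 4.0506
Step 2: x = sqrt(4.0506)
x = 2.013 um


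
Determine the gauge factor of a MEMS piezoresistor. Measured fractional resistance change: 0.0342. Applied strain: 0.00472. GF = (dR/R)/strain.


Step 1: Identify values.
dR/R = 0.0342, strain = 0.00472
Step 2: GF = (dR/R) / strain = 0.0342 / 0.00472
GF = 7.2


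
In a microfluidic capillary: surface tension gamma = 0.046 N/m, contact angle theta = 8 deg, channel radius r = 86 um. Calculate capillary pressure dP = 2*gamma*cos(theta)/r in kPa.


Step 1: cos(8 deg) = 0.9903
Step 2: Convert r to m: r = 86e-6 m
Step 3: dP = 2 * 0.046 * 0.9903 / 86e-6 = 1059.4 Pa
Step 4: Convert Pa to kPa (divide by 1000).
dP = 1.06 kPa


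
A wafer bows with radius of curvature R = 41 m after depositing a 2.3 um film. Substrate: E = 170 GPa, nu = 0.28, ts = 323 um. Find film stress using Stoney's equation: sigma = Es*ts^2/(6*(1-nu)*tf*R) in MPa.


Step 1: Compute numerator: Es * ts^2 = 170 * 323^2 = 17735930 (GPa*um^2)
Step 2: Compute denominator (R in um): 6*(1-nu)*tf*R = 6*0.72*2.3*41e6 = 407376000.0 (um^2)
Step 3: sigma (GPa) = 17735930 / 407376000.0 = 4.3537e-02 GPa
Step 4: Convert to MPa (x1000): sigma = 43.5 MPa


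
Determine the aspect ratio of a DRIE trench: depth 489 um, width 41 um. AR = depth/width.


Step 1: AR = depth / width
Step 2: AR = 489 / 41
AR = 11.9


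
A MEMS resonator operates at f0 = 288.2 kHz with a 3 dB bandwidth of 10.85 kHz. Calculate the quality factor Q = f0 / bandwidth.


Step 1: Q = f0 / bandwidth
Step 2: Q = 288.2 / 10.85
Q = 26.6


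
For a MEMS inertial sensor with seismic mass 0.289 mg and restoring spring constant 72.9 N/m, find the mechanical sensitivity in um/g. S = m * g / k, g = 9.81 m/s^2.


Step 1: Convert mass: m = 0.289 mg = 2.89e-07 kg
Step 2: S = m * g / k = 2.89e-07 * 9.81 / 72.9
Step 3: S = 3.89e-08 m/g
Step 4: Convert to um/g: S = 0.039 um/g


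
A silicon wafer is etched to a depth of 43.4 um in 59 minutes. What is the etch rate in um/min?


Step 1: Etch rate = depth / time
Step 2: rate = 43.4 / 59
rate = 0.736 um/min


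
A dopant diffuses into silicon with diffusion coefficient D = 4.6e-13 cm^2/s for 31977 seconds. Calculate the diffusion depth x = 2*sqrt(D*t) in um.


Step 1: Compute D*t = 4.6e-13 * 31977 = 1.470942e-08 cm^2
Step 2: sqrt(D*t) = 1.21282e-04 cm
Step 3: x = 2 * 1.21282e-04 cm = 2.42564e-04 cm
Step 4: Convert to um (1 cm = 1e4 um): x = 2.426 um


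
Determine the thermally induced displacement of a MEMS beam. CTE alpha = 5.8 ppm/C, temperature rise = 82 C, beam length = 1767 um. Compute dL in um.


Step 1: Convert CTE: alpha = 5.8 ppm/C = 5.8e-6 /C
Step 2: dL = 5.8e-6 * 82 * 1767
dL = 0.8404 um


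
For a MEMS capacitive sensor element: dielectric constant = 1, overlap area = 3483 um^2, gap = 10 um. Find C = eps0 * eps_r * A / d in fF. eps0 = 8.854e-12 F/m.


Step 1: Convert area to m^2: A = 3483e-12 m^2
Step 2: Convert gap to m: d = 10e-6 m
Step 3: C = eps0 * eps_r * A / d
C = 8.854e-12 * 1 * 3483e-12 / 10e-6
Step 4: Convert to fF (multiply by 1e15).
C = 3.08 fF


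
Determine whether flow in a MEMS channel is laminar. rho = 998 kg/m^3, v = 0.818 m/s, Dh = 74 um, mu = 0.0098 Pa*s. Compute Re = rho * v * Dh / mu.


Step 1: Convert Dh to meters: Dh = 74e-6 m
Step 2: Re = rho * v * Dh / mu
Re = 998 * 0.818 * 74e-6 / 0.0098
Re = 6.164
Since Re = 6.164 is below ~2300, the flow is laminar.


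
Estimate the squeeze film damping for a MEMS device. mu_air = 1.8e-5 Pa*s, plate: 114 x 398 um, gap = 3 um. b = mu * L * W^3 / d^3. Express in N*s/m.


Step 1: Convert to SI.
L = 114e-6 m, W = 398e-6 m, d = 3e-6 m
Step 2: W^3 = (398e-6)^3 = 6.30e-11 m^3
Step 3: d^3 = (3e-6)^3 = 2.70e-17 m^3
Step 4: b = 1.8e-5 * 114e-6 * 6.30e-11 / 2.70e-17
b = 4.79e-03 N*s/m


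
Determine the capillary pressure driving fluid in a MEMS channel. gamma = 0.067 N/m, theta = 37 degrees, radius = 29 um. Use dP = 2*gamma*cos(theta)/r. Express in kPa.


Step 1: cos(37 deg) = 0.7986
Step 2: Convert r to m: r = 29e-6 m
Step 3: dP = 2 * 0.067 * 0.7986 / 29e-6 = 3690.1 Pa
Step 4: Convert Pa to kPa (divide by 1000).
dP = 3.69 kPa


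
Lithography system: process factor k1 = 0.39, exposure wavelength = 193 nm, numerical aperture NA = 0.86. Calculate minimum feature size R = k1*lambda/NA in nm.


Step 1: Identify values: k1 = 0.39, lambda = 193 nm, NA = 0.86
Step 2: R = k1 * lambda / NA
R = 0.39 * 193 / 0.86
R = 87.5 nm


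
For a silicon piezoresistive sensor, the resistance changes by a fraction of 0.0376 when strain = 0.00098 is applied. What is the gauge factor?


Step 1: Identify values.
dR/R = 0.0376, strain = 0.00098
Step 2: GF = (dR/R) / strain = 0.0376 / 0.00098
GF = 38.4


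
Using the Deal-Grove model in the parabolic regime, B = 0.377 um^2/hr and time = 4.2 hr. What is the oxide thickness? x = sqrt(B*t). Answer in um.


Step 1: Compute B*t = 0.377 * 4.2 = 1.5834
Step 2: x = sqrt(1.5834)
x = 1.258 um


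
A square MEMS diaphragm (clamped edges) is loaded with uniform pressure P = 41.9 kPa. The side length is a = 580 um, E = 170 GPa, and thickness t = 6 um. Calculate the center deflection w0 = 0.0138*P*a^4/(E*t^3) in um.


Step 1: Convert pressure to compatible units (E is in GPa, so P in GPa).
P = 41.9 kPa = 41.9e-6 GPa
Step 2: Compute numerator: 0.0138 * P * a^4.
a^4 = 580^4 = 113164960000
numerator = 0.0138 * 41.9e-6 * 113164960000 = 6.54342e+04
Step 3: Compute denominator: E * t^3 = 170 * 6^3 = 36720
Step 4: w0 = numerator / denominator = 6.54342e+04 / 36720 = 1.782 um


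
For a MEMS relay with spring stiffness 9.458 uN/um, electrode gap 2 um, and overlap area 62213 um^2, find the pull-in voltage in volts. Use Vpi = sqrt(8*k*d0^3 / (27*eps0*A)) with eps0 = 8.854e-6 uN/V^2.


Step 1: Compute numerator: 8 * k * d0^3 = 8 * 9.458 * 2^3 = 605.312
Step 2: Compute denominator: 27 * eps0 * A = 27 * 8.854e-6 * 62213 = 14.872515
Step 3: Vpi = sqrt(605.312 / 14.872515)
Vpi = 6.38 V


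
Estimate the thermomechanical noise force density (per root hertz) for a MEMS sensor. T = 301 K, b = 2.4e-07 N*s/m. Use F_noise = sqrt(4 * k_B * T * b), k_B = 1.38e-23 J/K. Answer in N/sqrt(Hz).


Step 1: Compute 4 * k_B * T * b
= 4 * 1.38e-23 * 301 * 2.4e-07
= 3.9876e-27 N^2/Hz
Step 2: F_noise = sqrt(3.9876e-27)
F_noise = 6.31e-14 N/sqrt(Hz)


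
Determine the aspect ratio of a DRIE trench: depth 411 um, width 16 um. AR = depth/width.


Step 1: AR = depth / width
Step 2: AR = 411 / 16
AR = 25.7


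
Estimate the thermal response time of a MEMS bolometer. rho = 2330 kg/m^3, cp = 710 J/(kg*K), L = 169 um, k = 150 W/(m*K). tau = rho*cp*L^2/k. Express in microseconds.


Step 1: Convert L to m: L = 169e-6 m
Step 2: L^2 = (169e-6)^2 = 2.8561e-08 m^2
Step 3: tau = 2330 * 710 * 2.8561e-08 / 150 = 3.149897e-04 s
Step 4: Convert to microseconds (multiply by 1e6).
tau = 314.99 us


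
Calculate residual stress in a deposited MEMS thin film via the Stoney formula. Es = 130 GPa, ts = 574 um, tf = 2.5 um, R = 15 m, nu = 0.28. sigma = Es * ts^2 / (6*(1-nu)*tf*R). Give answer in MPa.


Step 1: Compute numerator: Es * ts^2 = 130 * 574^2 = 42831880 (GPa*um^2)
Step 2: Compute denominator (R in um): 6*(1-nu)*tf*R = 6*0.72*2.5*15e6 = 162000000.0 (um^2)
Step 3: sigma (GPa) = 42831880 / 162000000.0 = 2.64394e-01 GPa
Step 4: Convert to MPa (x1000): sigma = 264.4 MPa


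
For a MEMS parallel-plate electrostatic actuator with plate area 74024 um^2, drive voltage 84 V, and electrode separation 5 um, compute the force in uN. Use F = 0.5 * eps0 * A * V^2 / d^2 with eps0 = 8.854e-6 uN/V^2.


Step 1: Identify parameters.
eps0 = 8.854e-6 uN/V^2, A = 74024 um^2, V = 84 V, d = 5 um
Step 2: Compute V^2 = 84^2 = 7056
Step 3: Compute d^2 = 5^2 = 25
Step 4: F = 0.5 * 8.854e-6 * 74024 * 7056 / 25
F = 92.491 uN


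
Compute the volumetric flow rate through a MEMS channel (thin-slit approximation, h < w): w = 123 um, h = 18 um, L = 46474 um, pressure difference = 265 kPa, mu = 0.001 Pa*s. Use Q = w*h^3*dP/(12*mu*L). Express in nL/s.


Step 1: Convert all dimensions to SI (meters).
w = 123e-6 m, h = 18e-6 m, L = 46474e-6 m, dP = 265e3 Pa
Step 2: Q = w * h^3 * dP / (12 * mu * L)
Q = 123e-6 * (18e-6)^3 * 265e3 / (12 * 0.001 * 46474e-6) = 3.4086091e-10 m^3/s
Step 3: Convert Q from m^3/s to nL/s (1 m^3 = 1e12 nL, so multiply by 1e12).
Q = 340.861 nL/s


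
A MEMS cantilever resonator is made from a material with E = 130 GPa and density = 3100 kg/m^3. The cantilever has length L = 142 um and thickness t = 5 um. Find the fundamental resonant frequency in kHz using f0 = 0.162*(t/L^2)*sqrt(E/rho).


Step 1: Convert units to SI.
t_SI = 5e-6 m, L_SI = 142e-6 m
Step 2: Calculate sqrt(E/rho).
sqrt(130e9 / 3100) = 6475.76 m/s
Step 3: Compute f0.
f0 = 0.162 * 5e-6 / (142e-6)^2 * 6475.76 = 260135.2 Hz = 260.14 kHz


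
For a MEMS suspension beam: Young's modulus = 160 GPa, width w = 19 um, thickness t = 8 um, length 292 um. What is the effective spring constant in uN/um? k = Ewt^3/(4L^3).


Step 1: Convert E to consistent units (1 GPa = 1000 uN/um^2).
E = 160 GPa = 160000 uN/um^2
Step 2: Compute t^3 = 8^3 = 512
Step 3: Compute L^3 = 292^3 = 24897088
Step 4: k = 160000 * 19 * 512 / (4 * 24897088)
k = 15.6291 uN/um


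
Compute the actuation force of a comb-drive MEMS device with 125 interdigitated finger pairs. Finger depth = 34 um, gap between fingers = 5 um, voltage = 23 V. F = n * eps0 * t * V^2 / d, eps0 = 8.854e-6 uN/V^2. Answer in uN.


Step 1: Parameters: n=125, eps0=8.854e-6 uN/V^2, t=34 um, V=23 V, d=5 um
Step 2: V^2 = 529
Step 3: F = 125 * 8.854e-6 * 34 * 529 / 5
F = 3.981 uN


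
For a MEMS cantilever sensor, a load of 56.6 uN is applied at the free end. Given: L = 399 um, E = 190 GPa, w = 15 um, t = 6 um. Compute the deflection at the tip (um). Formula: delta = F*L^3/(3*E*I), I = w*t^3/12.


Step 1: Calculate the second moment of area.
I = w * t^3 / 12 = 15 * 6^3 / 12 = 270.0 um^4
Step 2: Convert E to consistent units (1 GPa = 1000 uN/um^2).
E = 190 GPa = 190000 uN/um^2
Step 3: Calculate tip deflection.
delta = F * L^3 / (3 * E * I)
delta = 56.6 * 399^3 / (3 * 190000 * 270.0)
delta = 23.3613 um
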